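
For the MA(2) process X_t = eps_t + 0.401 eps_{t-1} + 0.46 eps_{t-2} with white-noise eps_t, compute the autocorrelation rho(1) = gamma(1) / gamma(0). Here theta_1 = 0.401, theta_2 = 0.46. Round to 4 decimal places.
\rho(1) = 0.4266

For an MA(q) process with theta_0 = 1, the autocovariance is
  gamma(k) = sigma^2 * sum_{i=0..q-k} theta_i * theta_{i+k},
and rho(k) = gamma(k) / gamma(0). Sigma^2 cancels.
  numerator   = (1)*(0.401) + (0.401)*(0.46) = 0.58546.
  denominator = (1)^2 + (0.401)^2 + (0.46)^2 = 1.372401.
  rho(1) = 0.58546 / 1.372401 = 0.4266.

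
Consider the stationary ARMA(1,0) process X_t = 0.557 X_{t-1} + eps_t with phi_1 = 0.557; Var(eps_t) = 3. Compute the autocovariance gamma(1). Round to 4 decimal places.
\gamma(1) = 2.4226

Multiply the model equation by X_{t-k} and take expectations. With theta_0 = psi_0 = 1 and psi_j the MA(infinity) weights, this gives
  gamma(k) - sum_i phi_i gamma(k-i) = c_k,
  c_k = sigma^2 * sum_{j=k..q} theta_j psi_{j-k}   (c_k = 0 for k > q),
using gamma(-m) = gamma(m).
Pure AR (q = 0): c_0 = sigma^2 = 3, c_k = 0 for k >= 1.
Equations for k = 0 and k = 1 (AR order 1):
  gamma(0) = phi_1 gamma(1) + c_0
  gamma(1) = phi_1 gamma(0) + c_1
Substituting the second into the first: gamma(0) (1 - phi_1^2) = c_0 + phi_1 c_1, so
  gamma(0) = c_0 / (1 - phi_1^2) = 3 / (1 - (0.557)^2) = 3 / 0.689751 = 4.349396.
  gamma(1) = phi_1 gamma(0) = (0.557)(4.349396) = 2.422613.
Therefore gamma(1) = 2.4226 (to 4 decimal places).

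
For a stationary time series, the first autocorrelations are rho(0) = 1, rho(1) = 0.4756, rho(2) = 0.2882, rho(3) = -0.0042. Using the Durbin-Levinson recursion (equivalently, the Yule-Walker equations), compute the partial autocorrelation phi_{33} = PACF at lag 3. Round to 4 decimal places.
\phi_{33} = -0.2190

The PACF at lag k is phi_{kk}, the last component of the solution
to the Yule-Walker system G_k phi = r_k where
  (G_k)_{ij} = rho(|i - j|), (r_k)_i = rho(i), i,j = 1..k.
Equivalently, Durbin-Levinson gives phi_{kk} iteratively:
  phi_{11} = rho(1)
  phi_{kk} = [rho(k) - sum_{j=1..k-1} phi_{k-1,j} rho(k-j)]
            / [1 - sum_{j=1..k-1} phi_{k-1,j} rho(j)],
  phi_{k,j} = phi_{k-1,j} - phi_{kk} phi_{k-1,k-j},  j = 1..k-1.
Step k = 1:
  phi_11 = rho(1) = 0.4756.
Step k = 2:
  phi_22 = [rho(2) - phi_11 rho(1)] / [1 - phi_11 rho(1)] = [0.2882 - (0.4756)(0.4756)] / [1 - (0.4756)(0.4756)]
         = 0.06200464 / 0.77380464 = 0.08013.
  Update: phi_21 = phi_11 - phi_22 phi_11 = 0.4756 - (0.08013)(0.4756) = 0.43749.
Step k = 3:
  phi_33 = [rho(3) - phi_21 rho(2) - phi_22 rho(1)] / [1 - phi_21 rho(1) - phi_22 rho(2)]
    numerator   = -0.0042 - (0.43749)(0.2882) - (0.08013)(0.4756) = -0.16839435
    denominator = 1 - (0.43749)(0.4756) - (0.08013)(0.2882) = 0.76883623
  phi_33 = -0.16839435 / 0.76883623 = -0.219.
Therefore phi_{33} = -0.2190.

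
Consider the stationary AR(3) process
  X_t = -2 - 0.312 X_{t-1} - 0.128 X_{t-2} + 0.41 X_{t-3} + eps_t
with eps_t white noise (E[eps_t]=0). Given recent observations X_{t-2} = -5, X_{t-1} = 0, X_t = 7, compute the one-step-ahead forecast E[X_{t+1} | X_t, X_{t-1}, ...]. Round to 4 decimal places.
E[X_{t+1} \mid \mathcal F_t] = -6.2340

For an AR(p) model X_t = c + sum_i phi_i X_{t-i} + eps_t, the
one-step-ahead conditional mean is
  E[X_{t+1} | X_t, ...] = c + sum_i phi_i X_{t+1-i}.
Substitute known values:
  E[X_{t+1} | ...] = -2 + (-0.312) * (7) + (-0.128) * (0) + (0.41) * (-5)
                   = -6.2340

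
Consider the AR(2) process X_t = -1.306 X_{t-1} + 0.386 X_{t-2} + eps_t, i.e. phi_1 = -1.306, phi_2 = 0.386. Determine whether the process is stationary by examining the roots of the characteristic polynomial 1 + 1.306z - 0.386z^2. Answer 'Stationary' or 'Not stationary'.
\text{Not stationary}

The AR(p) characteristic polynomial is P(z) = 1 + 1.306z - 0.386z^2.
Stationarity requires all roots to lie outside the unit circle, i.e. |z| > 1 for every root.
Set 1 + (1.306) z + (-0.386) z^2 = 0, i.e. a z^2 + b z + c = 0 with a = -0.386, b = 1.306, c = 1.
Discriminant D = b^2 - 4ac = (1.306)^2 - 4*(-0.386)*1 = 1.705636 - (-1.544) = 3.249636.
D >= 0, so the roots are real: z = (-b +/- sqrt(D)) / (2a) = (-1.306 +/- 1.802675) / (-0.772).
  z_1 = (-1.306 + 1.802675) / (-0.772) = -0.6434,   |z_1| = 0.6434.
  z_2 = (-1.306 - 1.802675) / (-0.772) = 4.0268,   |z_2| = 4.0268.
Moduli of all roots: 0.6434, 4.0268.
All moduli strictly greater than 1? No.
Verdict: Not stationary.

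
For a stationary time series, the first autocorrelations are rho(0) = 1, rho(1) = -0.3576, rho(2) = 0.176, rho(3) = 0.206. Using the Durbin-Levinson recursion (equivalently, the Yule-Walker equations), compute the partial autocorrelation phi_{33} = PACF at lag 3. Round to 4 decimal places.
\phi_{33} = 0.3280

The PACF at lag k is phi_{kk}, the last component of the solution
to the Yule-Walker system G_k phi = r_k where
  (G_k)_{ij} = rho(|i - j|), (r_k)_i = rho(i), i,j = 1..k.
Equivalently, Durbin-Levinson gives phi_{kk} iteratively:
  phi_{11} = rho(1)
  phi_{kk} = [rho(k) - sum_{j=1..k-1} phi_{k-1,j} rho(k-j)]
            / [1 - sum_{j=1..k-1} phi_{k-1,j} rho(j)],
  phi_{k,j} = phi_{k-1,j} - phi_{kk} phi_{k-1,k-j},  j = 1..k-1.
Step k = 1:
  phi_11 = rho(1) = -0.3576.
Step k = 2:
  phi_22 = [rho(2) - phi_11 rho(1)] / [1 - phi_11 rho(1)] = [0.176 - (-0.3576)(-0.3576)] / [1 - (-0.3576)(-0.3576)]
         = 0.04812224 / 0.87212224 = 0.055178.
  Update: phi_21 = phi_11 - phi_22 phi_11 = -0.3576 - (0.055178)(-0.3576) = -0.337868.
Step k = 3:
  phi_33 = [rho(3) - phi_21 rho(2) - phi_22 rho(1)] / [1 - phi_21 rho(1) - phi_22 rho(2)]
    numerator   = 0.206 - (-0.337868)(0.176) - (0.055178)(-0.3576) = 0.28519658
    denominator = 1 - (-0.337868)(-0.3576) - (0.055178)(0.176) = 0.86946694
  phi_33 = 0.28519658 / 0.86946694 = 0.328.
Therefore phi_{33} = 0.3280.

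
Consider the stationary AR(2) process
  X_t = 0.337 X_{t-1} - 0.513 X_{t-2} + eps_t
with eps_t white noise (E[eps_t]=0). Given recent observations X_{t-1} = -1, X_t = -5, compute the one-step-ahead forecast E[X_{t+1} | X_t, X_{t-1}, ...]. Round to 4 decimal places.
E[X_{t+1} \mid \mathcal F_t] = -1.1720

For an AR(p) model X_t = c + sum_i phi_i X_{t-i} + eps_t, the
one-step-ahead conditional mean is
  E[X_{t+1} | X_t, ...] = c + sum_i phi_i X_{t+1-i}.
Substitute known values:
  E[X_{t+1} | ...] = (0.337) * (-5) + (-0.513) * (-1)
                   = -1.1720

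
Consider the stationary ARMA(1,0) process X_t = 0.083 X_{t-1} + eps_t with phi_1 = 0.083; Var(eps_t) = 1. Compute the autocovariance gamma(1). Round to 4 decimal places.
\gamma(1) = 0.0836

Multiply the model equation by X_{t-k} and take expectations. With theta_0 = psi_0 = 1 and psi_j the MA(infinity) weights, this gives
  gamma(k) - sum_i phi_i gamma(k-i) = c_k,
  c_k = sigma^2 * sum_{j=k..q} theta_j psi_{j-k}   (c_k = 0 for k > q),
using gamma(-m) = gamma(m).
Pure AR (q = 0): c_0 = sigma^2 = 1, c_k = 0 for k >= 1.
Equations for k = 0 and k = 1 (AR order 1):
  gamma(0) = phi_1 gamma(1) + c_0
  gamma(1) = phi_1 gamma(0) + c_1
Substituting the second into the first: gamma(0) (1 - phi_1^2) = c_0 + phi_1 c_1, so
  gamma(0) = c_0 / (1 - phi_1^2) = 1 / (1 - (0.083)^2) = 1 / 0.993111 = 1.006937.
  gamma(1) = phi_1 gamma(0) = (0.083)(1.006937) = 0.083576.
Therefore gamma(1) = 0.0836 (to 4 decimal places).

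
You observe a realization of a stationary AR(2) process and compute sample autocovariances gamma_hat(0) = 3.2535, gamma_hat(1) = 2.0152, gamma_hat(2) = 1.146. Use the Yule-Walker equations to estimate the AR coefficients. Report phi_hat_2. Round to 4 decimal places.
\hat\phi_{2} = -0.0510

The Yule-Walker equations for an AR(p) process read, in matrix form,
  Gamma_p phi = r_p,   with   (Gamma_p)_{ij} = gamma(|i - j|),
                       (r_p)_i = gamma(i),   i,j = 1..p.
Substitute the sample gammas (Toeplitz matrix and right-hand side of size 2):
  Gamma_p = [[3.2535, 2.0152], [2.0152, 3.2535]]
  r_p     = [2.0152, 1.146]
Written out:
  3.2535 phi_1 + 2.0152 phi_2 = 2.0152
  2.0152 phi_1 + 3.2535 phi_2 = 1.146
Solve by Cramer's rule:
  det = gamma(0)^2 - gamma(1)^2 = (3.2535)^2 - (2.0152)^2 = 10.58526225 - 4.06103104 = 6.52423121
  phi_hat_1 = [gamma(1) gamma(0) - gamma(1) gamma(2)] / det = [(2.0152)(3.2535) - (2.0152)(1.146)] / 6.52423121 = 4.247034 / 6.52423121 = 0.651
  phi_hat_2 = [gamma(0) gamma(2) - gamma(1)^2] / det = [(3.2535)(1.146) - (2.0152)^2] / 6.52423121 = -0.33252004 / 6.52423121 = -0.051
So phi_hat = [0.6510, -0.0510].
Therefore phi_hat_2 = -0.0510.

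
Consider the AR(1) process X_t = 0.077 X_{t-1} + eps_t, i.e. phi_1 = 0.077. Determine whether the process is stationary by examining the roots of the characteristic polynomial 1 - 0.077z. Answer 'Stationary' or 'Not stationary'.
\text{Stationary}

The AR(p) characteristic polynomial is P(z) = 1 - 0.077z.
Stationarity requires all roots to lie outside the unit circle, i.e. |z| > 1 for every root.
This is linear in z: 1 + (-0.077) z = 0  =>  z = -1/(-0.077) = 12.987013,  |z| = 12.987013.
Moduli of all roots: 12.9870.
All moduli strictly greater than 1? Yes.
Verdict: Stationary.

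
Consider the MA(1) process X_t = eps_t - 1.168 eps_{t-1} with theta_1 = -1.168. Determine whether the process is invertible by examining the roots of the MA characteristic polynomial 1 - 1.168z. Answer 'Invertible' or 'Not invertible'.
\text{Not invertible}

The MA(q) characteristic polynomial is P(z) = 1 - 1.168z.
Invertibility requires all roots to lie outside the unit circle, i.e. |z| > 1 for every root.
This is linear in z: 1 + (-1.168) z = 0  =>  z = -1/(-1.168) = 0.856164,  |z| = 0.856164.
Moduli of all roots: 0.8562.
All moduli strictly greater than 1? No.
Verdict: Not invertible.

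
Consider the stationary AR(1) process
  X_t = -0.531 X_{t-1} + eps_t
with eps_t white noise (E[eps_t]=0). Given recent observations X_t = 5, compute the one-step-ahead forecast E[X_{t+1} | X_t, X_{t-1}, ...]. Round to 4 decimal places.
E[X_{t+1} \mid \mathcal F_t] = -2.6550

For an AR(p) model X_t = c + sum_i phi_i X_{t-i} + eps_t, the
one-step-ahead conditional mean is
  E[X_{t+1} | X_t, ...] = c + sum_i phi_i X_{t+1-i}.
Substitute known values:
  E[X_{t+1} | ...] = (-0.531) * (5)
                   = -2.6550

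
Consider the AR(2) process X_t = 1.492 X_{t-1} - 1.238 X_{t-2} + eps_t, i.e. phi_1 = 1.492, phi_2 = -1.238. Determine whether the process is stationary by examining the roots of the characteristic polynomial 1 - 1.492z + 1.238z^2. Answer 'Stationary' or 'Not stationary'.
\text{Not stationary}

The AR(p) characteristic polynomial is P(z) = 1 - 1.492z + 1.238z^2.
Stationarity requires all roots to lie outside the unit circle, i.e. |z| > 1 for every root.
Set 1 + (-1.492) z + (1.238) z^2 = 0, i.e. a z^2 + b z + c = 0 with a = 1.238, b = -1.492, c = 1.
Discriminant D = b^2 - 4ac = (-1.492)^2 - 4*(1.238)*1 = 2.226064 - (4.952) = -2.725936.
D < 0, so the roots are the complex-conjugate pair z = (-b +/- i sqrt(-D)) / (2a) = 0.6026 +/- 0.6668i.
For a conjugate pair |z|^2 = z * conj(z) = (product of roots) = c/a = 1/(1.238) = 0.807754, so |z| = sqrt(0.807754) = 0.8988 for both roots.
Moduli of all roots: 0.8988, 0.8988.
All moduli strictly greater than 1? No.
Verdict: Not stationary.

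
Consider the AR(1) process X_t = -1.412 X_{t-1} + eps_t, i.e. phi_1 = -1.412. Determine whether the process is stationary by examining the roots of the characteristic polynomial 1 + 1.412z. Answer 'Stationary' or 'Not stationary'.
\text{Not stationary}

The AR(p) characteristic polynomial is P(z) = 1 + 1.412z.
Stationarity requires all roots to lie outside the unit circle, i.e. |z| > 1 for every root.
This is linear in z: 1 + (1.412) z = 0  =>  z = -1/(1.412) = -0.708215,  |z| = 0.708215.
Moduli of all roots: 0.7082.
All moduli strictly greater than 1? No.
Verdict: Not stationary.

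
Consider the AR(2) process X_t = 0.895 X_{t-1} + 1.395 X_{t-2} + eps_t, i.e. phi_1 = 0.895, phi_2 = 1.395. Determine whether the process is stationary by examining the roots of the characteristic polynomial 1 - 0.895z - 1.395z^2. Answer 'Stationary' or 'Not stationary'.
\text{Not stationary}

The AR(p) characteristic polynomial is P(z) = 1 - 0.895z - 1.395z^2.
Stationarity requires all roots to lie outside the unit circle, i.e. |z| > 1 for every root.
Set 1 + (-0.895) z + (-1.395) z^2 = 0, i.e. a z^2 + b z + c = 0 with a = -1.395, b = -0.895, c = 1.
Discriminant D = b^2 - 4ac = (-0.895)^2 - 4*(-1.395)*1 = 0.801025 - (-5.58) = 6.381025.
D >= 0, so the roots are real: z = (-b +/- sqrt(D)) / (2a) = (0.895 +/- 2.526069) / (-2.79).
  z_1 = (0.895 + 2.526069) / (-2.79) = -1.2262,   |z_1| = 1.2262.
  z_2 = (0.895 - 2.526069) / (-2.79) = 0.5846,   |z_2| = 0.5846.
Moduli of all roots: 1.2262, 0.5846.
All moduli strictly greater than 1? No.
Verdict: Not stationary.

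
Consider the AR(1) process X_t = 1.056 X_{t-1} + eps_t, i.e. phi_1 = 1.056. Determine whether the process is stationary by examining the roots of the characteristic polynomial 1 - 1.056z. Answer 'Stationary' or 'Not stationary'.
\text{Not stationary}

The AR(p) characteristic polynomial is P(z) = 1 - 1.056z.
Stationarity requires all roots to lie outside the unit circle, i.e. |z| > 1 for every root.
This is linear in z: 1 + (-1.056) z = 0  =>  z = -1/(-1.056) = 0.94697,  |z| = 0.94697.
Moduli of all roots: 0.9470.
All moduli strictly greater than 1? No.
Verdict: Not stationary.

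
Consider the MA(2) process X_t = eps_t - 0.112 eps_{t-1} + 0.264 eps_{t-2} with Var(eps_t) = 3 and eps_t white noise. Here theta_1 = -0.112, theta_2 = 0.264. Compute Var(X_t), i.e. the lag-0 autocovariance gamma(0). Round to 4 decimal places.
\gamma(0) = 3.2467

For an MA(q) process X_t = eps_t + sum_i theta_i eps_{t-i} with
Var(eps_t) = sigma^2, the variance is
  gamma(0) = sigma^2 * (1 + sum_i theta_i^2).
  sum_i theta_i^2 = (-0.112)^2 + (0.264)^2 = 0.012544 + 0.069696 = 0.08224.
  gamma(0) = 3 * (1 + 0.08224) = 3 * 1.08224 = 3.24672, which rounds to 3.2467.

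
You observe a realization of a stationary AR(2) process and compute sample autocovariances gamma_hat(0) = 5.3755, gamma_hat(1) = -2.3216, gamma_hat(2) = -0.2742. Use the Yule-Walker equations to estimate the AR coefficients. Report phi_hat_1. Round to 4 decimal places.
\hat\phi_{1} = -0.5580

The Yule-Walker equations for an AR(p) process read, in matrix form,
  Gamma_p phi = r_p,   with   (Gamma_p)_{ij} = gamma(|i - j|),
                       (r_p)_i = gamma(i),   i,j = 1..p.
Substitute the sample gammas (Toeplitz matrix and right-hand side of size 2):
  Gamma_p = [[5.3755, -2.3216], [-2.3216, 5.3755]]
  r_p     = [-2.3216, -0.2742]
Written out:
  5.3755 phi_1 - 2.3216 phi_2 = -2.3216
  -2.3216 phi_1 + 5.3755 phi_2 = -0.2742
Solve by Cramer's rule:
  det = gamma(0)^2 - gamma(1)^2 = (5.3755)^2 - (-2.3216)^2 = 28.89600025 - 5.38982656 = 23.50617369
  phi_hat_1 = [gamma(1) gamma(0) - gamma(1) gamma(2)] / det = [(-2.3216)(5.3755) - (-2.3216)(-0.2742)] / 23.50617369 = -13.11634352 / 23.50617369 = -0.558
  phi_hat_2 = [gamma(0) gamma(2) - gamma(1)^2] / det = [(5.3755)(-0.2742) - (-2.3216)^2] / 23.50617369 = -6.86378866 / 23.50617369 = -0.292
So phi_hat = [-0.5580, -0.2920].
Therefore phi_hat_1 = -0.5580.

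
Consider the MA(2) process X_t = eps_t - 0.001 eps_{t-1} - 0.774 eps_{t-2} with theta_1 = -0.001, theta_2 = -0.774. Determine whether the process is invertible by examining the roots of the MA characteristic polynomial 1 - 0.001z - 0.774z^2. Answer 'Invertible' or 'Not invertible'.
\text{Invertible}

The MA(q) characteristic polynomial is P(z) = 1 - 0.001z - 0.774z^2.
Invertibility requires all roots to lie outside the unit circle, i.e. |z| > 1 for every root.
Set 1 + (-0.001) z + (-0.774) z^2 = 0, i.e. a z^2 + b z + c = 0 with a = -0.774, b = -0.001, c = 1.
Discriminant D = b^2 - 4ac = (-0.001)^2 - 4*(-0.774)*1 = 0.000001 - (-3.096) = 3.096001.
D >= 0, so the roots are real: z = (-b +/- sqrt(D)) / (2a) = (0.001 +/- 1.759546) / (-1.548).
  z_1 = (0.001 + 1.759546) / (-1.548) = -1.1373,   |z_1| = 1.1373.
  z_2 = (0.001 - 1.759546) / (-1.548) = 1.136,   |z_2| = 1.136.
Moduli of all roots: 1.1373, 1.1360.
All moduli strictly greater than 1? Yes.
Verdict: Invertible.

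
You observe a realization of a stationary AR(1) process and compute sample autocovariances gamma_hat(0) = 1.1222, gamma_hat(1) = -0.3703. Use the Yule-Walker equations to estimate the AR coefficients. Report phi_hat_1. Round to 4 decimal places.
\hat\phi_{1} = -0.3300

The Yule-Walker equations for an AR(p) process read, in matrix form,
  Gamma_p phi = r_p,   with   (Gamma_p)_{ij} = gamma(|i - j|),
                       (r_p)_i = gamma(i),   i,j = 1..p.
Substitute the sample gammas (Toeplitz matrix and right-hand side of size 1):
  Gamma_p = [[1.1222]]
  r_p     = [-0.3703]
With p = 1 this is the single equation gamma(0) phi_1 = gamma(1):
  phi_hat_1 = gamma(1) / gamma(0) = -0.3703 / 1.1222 = -0.3300.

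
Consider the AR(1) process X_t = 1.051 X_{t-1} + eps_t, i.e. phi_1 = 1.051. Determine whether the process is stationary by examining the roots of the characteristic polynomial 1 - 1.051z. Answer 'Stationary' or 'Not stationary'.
\text{Not stationary}

The AR(p) characteristic polynomial is P(z) = 1 - 1.051z.
Stationarity requires all roots to lie outside the unit circle, i.e. |z| > 1 for every root.
This is linear in z: 1 + (-1.051) z = 0  =>  z = -1/(-1.051) = 0.951475,  |z| = 0.951475.
Moduli of all roots: 0.9515.
All moduli strictly greater than 1? No.
Verdict: Not stationary.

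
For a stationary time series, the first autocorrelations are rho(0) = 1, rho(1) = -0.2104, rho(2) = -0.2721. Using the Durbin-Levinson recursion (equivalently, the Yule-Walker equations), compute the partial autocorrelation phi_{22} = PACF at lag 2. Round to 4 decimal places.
\phi_{22} = -0.3310

The PACF at lag k is phi_{kk}, the last component of the solution
to the Yule-Walker system G_k phi = r_k where
  (G_k)_{ij} = rho(|i - j|), (r_k)_i = rho(i), i,j = 1..k.
Equivalently, Durbin-Levinson gives phi_{kk} iteratively:
  phi_{11} = rho(1)
  phi_{kk} = [rho(k) - sum_{j=1..k-1} phi_{k-1,j} rho(k-j)]
            / [1 - sum_{j=1..k-1} phi_{k-1,j} rho(j)],
  phi_{k,j} = phi_{k-1,j} - phi_{kk} phi_{k-1,k-j},  j = 1..k-1.
Step k = 1:
  phi_11 = rho(1) = -0.2104.
Step k = 2:
  phi_22 = [rho(2) - phi_11 rho(1)] / [1 - phi_11 rho(1)] = [-0.2721 - (-0.2104)(-0.2104)] / [1 - (-0.2104)(-0.2104)]
         = -0.31636816 / 0.95573184 = -0.331.
Therefore phi_{22} = -0.3310.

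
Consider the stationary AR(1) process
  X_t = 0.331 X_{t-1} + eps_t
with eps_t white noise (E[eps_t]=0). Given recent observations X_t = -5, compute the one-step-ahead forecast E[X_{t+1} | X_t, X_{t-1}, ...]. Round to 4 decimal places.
E[X_{t+1} \mid \mathcal F_t] = -1.6550

For an AR(p) model X_t = c + sum_i phi_i X_{t-i} + eps_t, the
one-step-ahead conditional mean is
  E[X_{t+1} | X_t, ...] = c + sum_i phi_i X_{t+1-i}.
Substitute known values:
  E[X_{t+1} | ...] = (0.331) * (-5)
                   = -1.6550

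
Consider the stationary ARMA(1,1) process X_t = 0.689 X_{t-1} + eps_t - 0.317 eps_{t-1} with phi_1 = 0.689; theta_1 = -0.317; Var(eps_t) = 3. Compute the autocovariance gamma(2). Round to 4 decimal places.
\gamma(2) = 1.1441

Multiply the model equation by X_{t-k} and take expectations. With theta_0 = psi_0 = 1 and psi_j the MA(infinity) weights, this gives
  gamma(k) - sum_i phi_i gamma(k-i) = c_k,
  c_k = sigma^2 * sum_{j=k..q} theta_j psi_{j-k}   (c_k = 0 for k > q),
using gamma(-m) = gamma(m).
psi-weights needed (psi_j = theta_j + sum_i phi_i psi_{j-i}):
  psi_1 = theta_1 + phi_1 = -0.317 + (0.689) = 0.372
Right-hand sides:
  c_0 = sigma^2 (1 + theta_1 psi_1) = 3 * (1 + (-0.317)(0.372)) = 3 * 0.882076 = 2.646228
  c_1 = sigma^2 theta_1 = 3 * (-0.317) = -0.951
  c_2 = 0
Equations for k = 0 and k = 1 (AR order 1):
  gamma(0) = phi_1 gamma(1) + c_0
  gamma(1) = phi_1 gamma(0) + c_1
Substituting the second into the first: gamma(0) (1 - phi_1^2) = c_0 + phi_1 c_1, so
  gamma(0) = (c_0 + phi_1 c_1) / (1 - phi_1^2) = (2.646228 + (0.689)(-0.951)) / (1 - (0.689)^2) = 1.990989 / 0.525279 = 3.790346.
  gamma(1) = phi_1 gamma(0) + c_1 = (0.689)(3.790346) + (-0.951) = 1.660548.
For k = 2 (> q): gamma(2) = phi_1 gamma(1) = (0.689)(1.660548) = 1.144118.
Therefore gamma(2) = 1.1441 (to 4 decimal places).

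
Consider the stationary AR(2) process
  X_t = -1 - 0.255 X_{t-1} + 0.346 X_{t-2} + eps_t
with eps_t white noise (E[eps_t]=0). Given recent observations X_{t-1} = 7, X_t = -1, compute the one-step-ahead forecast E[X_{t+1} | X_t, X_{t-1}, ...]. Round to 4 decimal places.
E[X_{t+1} \mid \mathcal F_t] = 1.6770

For an AR(p) model X_t = c + sum_i phi_i X_{t-i} + eps_t, the
one-step-ahead conditional mean is
  E[X_{t+1} | X_t, ...] = c + sum_i phi_i X_{t+1-i}.
Substitute known values:
  E[X_{t+1} | ...] = -1 + (-0.255) * (-1) + (0.346) * (7)
                   = 1.6770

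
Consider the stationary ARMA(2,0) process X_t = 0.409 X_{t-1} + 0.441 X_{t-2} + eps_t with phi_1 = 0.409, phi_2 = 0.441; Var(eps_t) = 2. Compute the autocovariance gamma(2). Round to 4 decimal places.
\gamma(2) = 3.9554

Multiply the model equation by X_{t-k} and take expectations. With theta_0 = psi_0 = 1 and psi_j the MA(infinity) weights, this gives
  gamma(k) - sum_i phi_i gamma(k-i) = c_k,
  c_k = sigma^2 * sum_{j=k..q} theta_j psi_{j-k}   (c_k = 0 for k > q),
using gamma(-m) = gamma(m).
Pure AR (q = 0): c_0 = sigma^2 = 2, c_k = 0 for k >= 1.
Equations for k = 0, 1, 2 (AR order 2, c_2 = 0):
  (E0) gamma(0) = phi_1 gamma(1) + phi_2 gamma(2) + c_0
  (E1) gamma(1) = phi_1 gamma(0) + phi_2 gamma(1) + c_1
  (E2) gamma(2) = phi_1 gamma(1) + phi_2 gamma(0)
From (E1): gamma(1) = A gamma(0) + B with
  A = phi_1 / (1 - phi_2) = 0.409 / 0.559 = 0.731664,   B = c_1 / (1 - phi_2) = 0 / 0.559 = 0.
Insert (E2) into (E0): gamma(0) (1 - phi_2^2) = phi_1 (1 + phi_2) gamma(1) + c_0.
  phi_1 (1 + phi_2) = (0.409)(1.441) = 0.589369,   1 - phi_2^2 = 0.805519.
Replace gamma(1) by A gamma(0) + B and collect gamma(0):
  gamma(0) [0.805519 - (0.589369)(0.731664)] = c_0 = 2
  gamma(0) * 0.374299 = 2
  gamma(0) = 2 / 0.374299 = 5.34332.
  gamma(1) = A gamma(0) = (0.731664)(5.34332) = 3.909513.
  gamma(2) = phi_1 gamma(1) + phi_2 gamma(0) = (0.409)(3.909513) + (0.441)(5.34332) = 3.955395.
Therefore gamma(2) = 3.9554 (to 4 decimal places).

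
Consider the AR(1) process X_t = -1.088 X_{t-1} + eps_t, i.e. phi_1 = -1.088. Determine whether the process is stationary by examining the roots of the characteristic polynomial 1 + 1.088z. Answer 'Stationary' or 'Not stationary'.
\text{Not stationary}

The AR(p) characteristic polynomial is P(z) = 1 + 1.088z.
Stationarity requires all roots to lie outside the unit circle, i.e. |z| > 1 for every root.
This is linear in z: 1 + (1.088) z = 0  =>  z = -1/(1.088) = -0.919118,  |z| = 0.919118.
Moduli of all roots: 0.9191.
All moduli strictly greater than 1? No.
Verdict: Not stationary.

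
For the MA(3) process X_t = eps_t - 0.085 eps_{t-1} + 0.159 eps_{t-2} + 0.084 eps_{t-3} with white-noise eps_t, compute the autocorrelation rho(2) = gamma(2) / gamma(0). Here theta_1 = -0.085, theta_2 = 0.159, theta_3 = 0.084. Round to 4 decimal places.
\rho(2) = 0.1461

For an MA(q) process with theta_0 = 1, the autocovariance is
  gamma(k) = sigma^2 * sum_{i=0..q-k} theta_i * theta_{i+k},
and rho(k) = gamma(k) / gamma(0). Sigma^2 cancels.
  numerator   = (1)*(0.159) + (-0.085)*(0.084) = 0.15186.
  denominator = (1)^2 + (-0.085)^2 + (0.159)^2 + (0.084)^2 = 1.039562.
  rho(2) = 0.15186 / 1.039562 = 0.1461.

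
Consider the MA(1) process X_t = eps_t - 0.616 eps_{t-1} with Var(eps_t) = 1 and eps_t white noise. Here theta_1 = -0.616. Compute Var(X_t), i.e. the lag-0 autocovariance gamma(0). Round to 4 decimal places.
\gamma(0) = 1.3795

For an MA(q) process X_t = eps_t + sum_i theta_i eps_{t-i} with
Var(eps_t) = sigma^2, the variance is
  gamma(0) = sigma^2 * (1 + sum_i theta_i^2).
  sum_i theta_i^2 = (-0.616)^2 = 0.379456.
  gamma(0) = 1 * (1 + 0.379456) = 1 * 1.379456 = 1.379456, which rounds to 1.3795.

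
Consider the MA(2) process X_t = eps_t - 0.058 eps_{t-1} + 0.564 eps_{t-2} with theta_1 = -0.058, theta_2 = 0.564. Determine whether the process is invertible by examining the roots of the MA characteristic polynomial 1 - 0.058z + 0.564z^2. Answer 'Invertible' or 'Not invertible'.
\text{Invertible}

The MA(q) characteristic polynomial is P(z) = 1 - 0.058z + 0.564z^2.
Invertibility requires all roots to lie outside the unit circle, i.e. |z| > 1 for every root.
Set 1 + (-0.058) z + (0.564) z^2 = 0, i.e. a z^2 + b z + c = 0 with a = 0.564, b = -0.058, c = 1.
Discriminant D = b^2 - 4ac = (-0.058)^2 - 4*(0.564)*1 = 0.003364 - (2.256) = -2.252636.
D < 0, so the roots are the complex-conjugate pair z = (-b +/- i sqrt(-D)) / (2a) = 0.0514 +/- 1.3306i.
For a conjugate pair |z|^2 = z * conj(z) = (product of roots) = c/a = 1/(0.564) = 1.77305, so |z| = sqrt(1.77305) = 1.3316 for both roots.
Moduli of all roots: 1.3316, 1.3316.
All moduli strictly greater than 1? Yes.
Verdict: Invertible.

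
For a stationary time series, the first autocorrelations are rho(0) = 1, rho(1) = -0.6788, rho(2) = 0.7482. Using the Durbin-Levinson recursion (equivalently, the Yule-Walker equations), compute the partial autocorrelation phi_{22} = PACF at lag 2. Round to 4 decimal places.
\phi_{22} = 0.5330

The PACF at lag k is phi_{kk}, the last component of the solution
to the Yule-Walker system G_k phi = r_k where
  (G_k)_{ij} = rho(|i - j|), (r_k)_i = rho(i), i,j = 1..k.
Equivalently, Durbin-Levinson gives phi_{kk} iteratively:
  phi_{11} = rho(1)
  phi_{kk} = [rho(k) - sum_{j=1..k-1} phi_{k-1,j} rho(k-j)]
            / [1 - sum_{j=1..k-1} phi_{k-1,j} rho(j)],
  phi_{k,j} = phi_{k-1,j} - phi_{kk} phi_{k-1,k-j},  j = 1..k-1.
Step k = 1:
  phi_11 = rho(1) = -0.6788.
Step k = 2:
  phi_22 = [rho(2) - phi_11 rho(1)] / [1 - phi_11 rho(1)] = [0.7482 - (-0.6788)(-0.6788)] / [1 - (-0.6788)(-0.6788)]
         = 0.28743056 / 0.53923056 = 0.533.
Therefore phi_{22} = 0.5330.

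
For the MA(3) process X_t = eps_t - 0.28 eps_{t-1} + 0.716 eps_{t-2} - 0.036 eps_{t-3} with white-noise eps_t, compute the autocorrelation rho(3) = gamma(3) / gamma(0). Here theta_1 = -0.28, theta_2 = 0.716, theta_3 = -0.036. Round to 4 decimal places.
\rho(3) = -0.0226

For an MA(q) process with theta_0 = 1, the autocovariance is
  gamma(k) = sigma^2 * sum_{i=0..q-k} theta_i * theta_{i+k},
and rho(k) = gamma(k) / gamma(0). Sigma^2 cancels.
  numerator   = (1)*(-0.036) = -0.036.
  denominator = (1)^2 + (-0.28)^2 + (0.716)^2 + (-0.036)^2 = 1.592352.
  rho(3) = -0.036 / 1.592352 = -0.0226.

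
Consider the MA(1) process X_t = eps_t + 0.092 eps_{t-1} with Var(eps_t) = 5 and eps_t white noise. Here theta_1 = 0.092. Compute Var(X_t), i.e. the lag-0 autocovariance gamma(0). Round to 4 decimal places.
\gamma(0) = 5.0423

For an MA(q) process X_t = eps_t + sum_i theta_i eps_{t-i} with
Var(eps_t) = sigma^2, the variance is
  gamma(0) = sigma^2 * (1 + sum_i theta_i^2).
  sum_i theta_i^2 = (0.092)^2 = 0.008464.
  gamma(0) = 5 * (1 + 0.008464) = 5 * 1.008464 = 5.04232, which rounds to 5.0423.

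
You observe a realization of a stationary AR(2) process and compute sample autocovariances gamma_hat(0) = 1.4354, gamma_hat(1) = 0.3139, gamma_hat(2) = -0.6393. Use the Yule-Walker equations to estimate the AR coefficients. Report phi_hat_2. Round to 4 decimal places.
\hat\phi_{2} = -0.5180

The Yule-Walker equations for an AR(p) process read, in matrix form,
  Gamma_p phi = r_p,   with   (Gamma_p)_{ij} = gamma(|i - j|),
                       (r_p)_i = gamma(i),   i,j = 1..p.
Substitute the sample gammas (Toeplitz matrix and right-hand side of size 2):
  Gamma_p = [[1.4354, 0.3139], [0.3139, 1.4354]]
  r_p     = [0.3139, -0.6393]
Written out:
  1.4354 phi_1 + 0.3139 phi_2 = 0.3139
  0.3139 phi_1 + 1.4354 phi_2 = -0.6393
Solve by Cramer's rule:
  det = gamma(0)^2 - gamma(1)^2 = (1.4354)^2 - (0.3139)^2 = 2.06037316 - 0.09853321 = 1.96183995
  phi_hat_1 = [gamma(1) gamma(0) - gamma(1) gamma(2)] / det = [(0.3139)(1.4354) - (0.3139)(-0.6393)] / 1.96183995 = 0.65124833 / 1.96183995 = 0.332
  phi_hat_2 = [gamma(0) gamma(2) - gamma(1)^2] / det = [(1.4354)(-0.6393) - (0.3139)^2] / 1.96183995 = -1.01618443 / 1.96183995 = -0.518
So phi_hat = [0.3320, -0.5180].
Therefore phi_hat_2 = -0.5180.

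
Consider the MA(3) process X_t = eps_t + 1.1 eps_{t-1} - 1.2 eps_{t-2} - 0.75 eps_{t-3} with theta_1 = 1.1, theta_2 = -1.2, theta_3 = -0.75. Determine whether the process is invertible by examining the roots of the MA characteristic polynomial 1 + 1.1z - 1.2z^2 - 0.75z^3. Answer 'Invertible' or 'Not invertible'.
\text{Not invertible}

The MA(q) characteristic polynomial is P(z) = 1 + 1.1z - 1.2z^2 - 0.75z^3.
Invertibility requires all roots to lie outside the unit circle, i.e. |z| > 1 for every root.
Degree 3: look for a simple real root z0 first, then factor out (1 - z/z0) and solve the remaining quadratic.
Testing z0 = -2: P(-2) = 1 + (1.1)(-2) + (-1.2)(-2)^2 + (-0.75)(-2)^3
  = 1 + (-2.2) + (-4.8) + (6) = 0.  So z_0 = -2 is a root, |z_0| = 2.
Divide out the factor (1 + 0.5 z) = (1 - z/z0) (since 1/z0 = -0.5):
  P(z) = (1 + 0.5 z)(1 + (0.6) z + (-1.5) z^2)
  [check: z-coef 0.6 - (-0.5) = 1.1; z^2-coef -1.5 - (-0.5)(0.6) = -1.2; z^3-coef -(-0.5)(-1.5) = -0.75.]
Remaining roots from the quadratic factor 1 + (0.6) z + (-1.5) z^2:
  Set 1 + (0.6) z + (-1.5) z^2 = 0, i.e. a z^2 + b z + c = 0 with a = -1.5, b = 0.6, c = 1.
  Discriminant D = b^2 - 4ac = (0.6)^2 - 4*(-1.5)*1 = 0.36 - (-6) = 6.36.
  D >= 0, so the roots are real: z = (-b +/- sqrt(D)) / (2a) = (-0.6 +/- 2.521904) / (-3).
    z_1 = (-0.6 + 2.521904) / (-3) = -0.6406,   |z_1| = 0.6406.
    z_2 = (-0.6 - 2.521904) / (-3) = 1.0406,   |z_2| = 1.0406.
Moduli of all roots: 2.0000, 0.6406, 1.0406.
All moduli strictly greater than 1? No.
Verdict: Not invertible.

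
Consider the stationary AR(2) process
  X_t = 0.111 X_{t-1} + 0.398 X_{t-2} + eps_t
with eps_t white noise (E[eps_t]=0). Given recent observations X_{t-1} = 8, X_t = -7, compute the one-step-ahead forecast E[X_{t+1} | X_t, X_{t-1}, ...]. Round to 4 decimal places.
E[X_{t+1} \mid \mathcal F_t] = 2.4070

For an AR(p) model X_t = c + sum_i phi_i X_{t-i} + eps_t, the
one-step-ahead conditional mean is
  E[X_{t+1} | X_t, ...] = c + sum_i phi_i X_{t+1-i}.
Substitute known values:
  E[X_{t+1} | ...] = (0.111) * (-7) + (0.398) * (8)
                   = 2.4070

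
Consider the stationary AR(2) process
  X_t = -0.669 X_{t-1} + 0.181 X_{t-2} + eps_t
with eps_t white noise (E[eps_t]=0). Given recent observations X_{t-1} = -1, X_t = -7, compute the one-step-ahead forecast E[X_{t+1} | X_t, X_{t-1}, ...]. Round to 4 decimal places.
E[X_{t+1} \mid \mathcal F_t] = 4.5020

For an AR(p) model X_t = c + sum_i phi_i X_{t-i} + eps_t, the
one-step-ahead conditional mean is
  E[X_{t+1} | X_t, ...] = c + sum_i phi_i X_{t+1-i}.
Substitute known values:
  E[X_{t+1} | ...] = (-0.669) * (-7) + (0.181) * (-1)
                   = 4.5020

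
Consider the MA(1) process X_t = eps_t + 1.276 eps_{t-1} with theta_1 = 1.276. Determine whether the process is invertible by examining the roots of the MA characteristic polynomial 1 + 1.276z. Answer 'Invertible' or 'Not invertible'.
\text{Not invertible}

The MA(q) characteristic polynomial is P(z) = 1 + 1.276z.
Invertibility requires all roots to lie outside the unit circle, i.e. |z| > 1 for every root.
This is linear in z: 1 + (1.276) z = 0  =>  z = -1/(1.276) = -0.783699,  |z| = 0.783699.
Moduli of all roots: 0.7837.
All moduli strictly greater than 1? No.
Verdict: Not invertible.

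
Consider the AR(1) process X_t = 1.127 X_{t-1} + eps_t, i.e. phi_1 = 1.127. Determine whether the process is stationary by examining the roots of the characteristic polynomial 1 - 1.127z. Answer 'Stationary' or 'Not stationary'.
\text{Not stationary}

The AR(p) characteristic polynomial is P(z) = 1 - 1.127z.
Stationarity requires all roots to lie outside the unit circle, i.e. |z| > 1 for every root.
This is linear in z: 1 + (-1.127) z = 0  =>  z = -1/(-1.127) = 0.887311,  |z| = 0.887311.
Moduli of all roots: 0.8873.
All moduli strictly greater than 1? No.
Verdict: Not stationary.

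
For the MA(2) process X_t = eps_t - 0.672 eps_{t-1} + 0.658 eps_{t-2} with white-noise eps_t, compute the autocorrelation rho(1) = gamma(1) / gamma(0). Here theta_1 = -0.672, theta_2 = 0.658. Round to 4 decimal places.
\rho(1) = -0.5912

For an MA(q) process with theta_0 = 1, the autocovariance is
  gamma(k) = sigma^2 * sum_{i=0..q-k} theta_i * theta_{i+k},
and rho(k) = gamma(k) / gamma(0). Sigma^2 cancels.
  numerator   = (1)*(-0.672) + (-0.672)*(0.658) = -1.114176.
  denominator = (1)^2 + (-0.672)^2 + (0.658)^2 = 1.884548.
  rho(1) = -1.114176 / 1.884548 = -0.5912.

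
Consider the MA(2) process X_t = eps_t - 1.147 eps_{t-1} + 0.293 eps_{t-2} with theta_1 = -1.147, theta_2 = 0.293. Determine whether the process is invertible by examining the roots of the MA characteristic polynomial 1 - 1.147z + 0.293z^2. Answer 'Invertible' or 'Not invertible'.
\text{Invertible}

The MA(q) characteristic polynomial is P(z) = 1 - 1.147z + 0.293z^2.
Invertibility requires all roots to lie outside the unit circle, i.e. |z| > 1 for every root.
Set 1 + (-1.147) z + (0.293) z^2 = 0, i.e. a z^2 + b z + c = 0 with a = 0.293, b = -1.147, c = 1.
Discriminant D = b^2 - 4ac = (-1.147)^2 - 4*(0.293)*1 = 1.315609 - (1.172) = 0.143609.
D >= 0, so the roots are real: z = (-b +/- sqrt(D)) / (2a) = (1.147 +/- 0.378958) / (0.586).
  z_1 = (1.147 + 0.378958) / (0.586) = 2.604,   |z_1| = 2.604.
  z_2 = (1.147 - 0.378958) / (0.586) = 1.3107,   |z_2| = 1.3107.
Moduli of all roots: 2.6040, 1.3107.
All moduli strictly greater than 1? Yes.
Verdict: Invertible.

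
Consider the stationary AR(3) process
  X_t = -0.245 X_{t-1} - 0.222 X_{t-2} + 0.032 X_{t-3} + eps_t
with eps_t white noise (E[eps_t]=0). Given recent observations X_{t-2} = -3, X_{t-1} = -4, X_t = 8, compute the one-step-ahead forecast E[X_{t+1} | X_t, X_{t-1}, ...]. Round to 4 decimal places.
E[X_{t+1} \mid \mathcal F_t] = -1.1680

For an AR(p) model X_t = c + sum_i phi_i X_{t-i} + eps_t, the
one-step-ahead conditional mean is
  E[X_{t+1} | X_t, ...] = c + sum_i phi_i X_{t+1-i}.
Substitute known values:
  E[X_{t+1} | ...] = (-0.245) * (8) + (-0.222) * (-4) + (0.032) * (-3)
                   = -1.1680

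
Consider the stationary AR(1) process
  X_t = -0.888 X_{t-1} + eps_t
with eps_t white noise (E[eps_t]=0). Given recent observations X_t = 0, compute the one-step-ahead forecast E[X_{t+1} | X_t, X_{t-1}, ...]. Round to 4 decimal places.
E[X_{t+1} \mid \mathcal F_t] = 0.0000

For an AR(p) model X_t = c + sum_i phi_i X_{t-i} + eps_t, the
one-step-ahead conditional mean is
  E[X_{t+1} | X_t, ...] = c + sum_i phi_i X_{t+1-i}.
Substitute known values:
  E[X_{t+1} | ...] = (-0.888) * (0)
                   = 0.0000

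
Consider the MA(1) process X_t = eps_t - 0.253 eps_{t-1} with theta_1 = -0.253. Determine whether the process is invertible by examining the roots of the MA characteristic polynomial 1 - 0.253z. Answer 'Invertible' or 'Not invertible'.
\text{Invertible}

The MA(q) characteristic polynomial is P(z) = 1 - 0.253z.
Invertibility requires all roots to lie outside the unit circle, i.e. |z| > 1 for every root.
This is linear in z: 1 + (-0.253) z = 0  =>  z = -1/(-0.253) = 3.952569,  |z| = 3.952569.
Moduli of all roots: 3.9526.
All moduli strictly greater than 1? Yes.
Verdict: Invertible.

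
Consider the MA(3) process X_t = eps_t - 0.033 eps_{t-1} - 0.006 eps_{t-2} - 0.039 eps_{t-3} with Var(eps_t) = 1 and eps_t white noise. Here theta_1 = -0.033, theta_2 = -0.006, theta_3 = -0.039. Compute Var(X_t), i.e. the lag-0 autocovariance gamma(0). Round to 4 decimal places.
\gamma(0) = 1.0026

For an MA(q) process X_t = eps_t + sum_i theta_i eps_{t-i} with
Var(eps_t) = sigma^2, the variance is
  gamma(0) = sigma^2 * (1 + sum_i theta_i^2).
  sum_i theta_i^2 = (-0.033)^2 + (-0.006)^2 + (-0.039)^2 = 0.001089 + 0.000036 + 0.001521 = 0.002646.
  gamma(0) = 1 * (1 + 0.002646) = 1 * 1.002646 = 1.002646, which rounds to 1.0026.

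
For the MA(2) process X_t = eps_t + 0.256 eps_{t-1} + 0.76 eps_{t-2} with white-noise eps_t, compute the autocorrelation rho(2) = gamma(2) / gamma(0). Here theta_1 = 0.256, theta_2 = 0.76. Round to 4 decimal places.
\rho(2) = 0.4625

For an MA(q) process with theta_0 = 1, the autocovariance is
  gamma(k) = sigma^2 * sum_{i=0..q-k} theta_i * theta_{i+k},
and rho(k) = gamma(k) / gamma(0). Sigma^2 cancels.
  numerator   = (1)*(0.76) = 0.76.
  denominator = (1)^2 + (0.256)^2 + (0.76)^2 = 1.643136.
  rho(2) = 0.76 / 1.643136 = 0.4625.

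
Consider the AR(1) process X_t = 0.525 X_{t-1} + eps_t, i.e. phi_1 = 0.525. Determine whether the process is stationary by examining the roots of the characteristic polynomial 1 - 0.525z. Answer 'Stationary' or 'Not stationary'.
\text{Stationary}

The AR(p) characteristic polynomial is P(z) = 1 - 0.525z.
Stationarity requires all roots to lie outside the unit circle, i.e. |z| > 1 for every root.
This is linear in z: 1 + (-0.525) z = 0  =>  z = -1/(-0.525) = 1.904762,  |z| = 1.904762.
Moduli of all roots: 1.9048.
All moduli strictly greater than 1? Yes.
Verdict: Stationary.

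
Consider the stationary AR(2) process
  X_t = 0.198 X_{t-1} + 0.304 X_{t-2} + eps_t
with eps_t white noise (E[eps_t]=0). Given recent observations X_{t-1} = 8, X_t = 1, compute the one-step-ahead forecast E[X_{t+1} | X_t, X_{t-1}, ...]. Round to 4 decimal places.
E[X_{t+1} \mid \mathcal F_t] = 2.6300

For an AR(p) model X_t = c + sum_i phi_i X_{t-i} + eps_t, the
one-step-ahead conditional mean is
  E[X_{t+1} | X_t, ...] = c + sum_i phi_i X_{t+1-i}.
Substitute known values:
  E[X_{t+1} | ...] = (0.198) * (1) + (0.304) * (8)
                   = 2.6300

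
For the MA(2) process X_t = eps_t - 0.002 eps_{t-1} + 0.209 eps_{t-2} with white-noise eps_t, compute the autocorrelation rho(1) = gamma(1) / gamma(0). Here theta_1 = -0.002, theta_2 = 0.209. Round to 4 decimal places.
\rho(1) = -0.0023

For an MA(q) process with theta_0 = 1, the autocovariance is
  gamma(k) = sigma^2 * sum_{i=0..q-k} theta_i * theta_{i+k},
and rho(k) = gamma(k) / gamma(0). Sigma^2 cancels.
  numerator   = (1)*(-0.002) + (-0.002)*(0.209) = -0.002418.
  denominator = (1)^2 + (-0.002)^2 + (0.209)^2 = 1.043685.
  rho(1) = -0.002418 / 1.043685 = -0.0023.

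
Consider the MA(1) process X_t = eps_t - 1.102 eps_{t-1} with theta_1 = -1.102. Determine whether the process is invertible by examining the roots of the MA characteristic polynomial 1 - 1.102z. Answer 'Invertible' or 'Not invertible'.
\text{Not invertible}

The MA(q) characteristic polynomial is P(z) = 1 - 1.102z.
Invertibility requires all roots to lie outside the unit circle, i.e. |z| > 1 for every root.
This is linear in z: 1 + (-1.102) z = 0  =>  z = -1/(-1.102) = 0.907441,  |z| = 0.907441.
Moduli of all roots: 0.9074.
All moduli strictly greater than 1? No.
Verdict: Not invertible.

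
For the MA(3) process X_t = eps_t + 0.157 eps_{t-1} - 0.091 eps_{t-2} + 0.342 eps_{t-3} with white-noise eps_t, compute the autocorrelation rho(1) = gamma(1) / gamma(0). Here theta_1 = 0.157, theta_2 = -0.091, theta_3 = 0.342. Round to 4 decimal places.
\rho(1) = 0.0970

For an MA(q) process with theta_0 = 1, the autocovariance is
  gamma(k) = sigma^2 * sum_{i=0..q-k} theta_i * theta_{i+k},
and rho(k) = gamma(k) / gamma(0). Sigma^2 cancels.
  numerator   = (1)*(0.157) + (0.157)*(-0.091) + (-0.091)*(0.342) = 0.111591.
  denominator = (1)^2 + (0.157)^2 + (-0.091)^2 + (0.342)^2 = 1.149894.
  rho(1) = 0.111591 / 1.149894 = 0.0970.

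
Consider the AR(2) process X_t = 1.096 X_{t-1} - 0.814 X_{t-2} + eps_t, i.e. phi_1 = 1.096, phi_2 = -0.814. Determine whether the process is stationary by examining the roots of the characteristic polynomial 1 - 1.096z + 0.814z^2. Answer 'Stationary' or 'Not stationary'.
\text{Stationary}

The AR(p) characteristic polynomial is P(z) = 1 - 1.096z + 0.814z^2.
Stationarity requires all roots to lie outside the unit circle, i.e. |z| > 1 for every root.
Set 1 + (-1.096) z + (0.814) z^2 = 0, i.e. a z^2 + b z + c = 0 with a = 0.814, b = -1.096, c = 1.
Discriminant D = b^2 - 4ac = (-1.096)^2 - 4*(0.814)*1 = 1.201216 - (3.256) = -2.054784.
D < 0, so the roots are the complex-conjugate pair z = (-b +/- i sqrt(-D)) / (2a) = 0.6732 +/- 0.8805i.
For a conjugate pair |z|^2 = z * conj(z) = (product of roots) = c/a = 1/(0.814) = 1.228501, so |z| = sqrt(1.228501) = 1.1084 for both roots.
Moduli of all roots: 1.1084, 1.1084.
All moduli strictly greater than 1? Yes.
Verdict: Stationary.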